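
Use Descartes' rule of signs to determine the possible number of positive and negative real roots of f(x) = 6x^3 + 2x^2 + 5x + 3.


Descartes' rule of signs:

For positive roots, count sign changes in f(x) = 6x^3 + 2x^2 + 5x + 3:
Signs of coefficients: +, +, +, +
Number of sign changes: 0
Possible positive real roots: 0

For negative roots, examine f(-x) = -6x^3 + 2x^2 - 5x + 3:
Signs of coefficients: -, +, -, +
Number of sign changes: 3
Possible negative real roots: 3, 1

Positive roots: 0; Negative roots: 3 or 1


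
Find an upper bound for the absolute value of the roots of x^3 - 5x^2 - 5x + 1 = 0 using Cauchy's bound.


Cauchy's bound: all roots r satisfy |r| <= 1 + max(|a_i/a_n|) for i = 0,...,n-1
where a_n is the leading coefficient.

Coefficients: [1, -5, -5, 1]
Leading coefficient a_n = 1
Ratios |a_i/a_n|: 5, 5, 1
Maximum ratio: 5
Cauchy's bound: |r| <= 1 + 5 = 6

Upper bound = 6


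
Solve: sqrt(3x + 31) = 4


Square both sides: 3x + 31 = 4^2 = 16
3x = 16 - 31 = -15
x = -5
Check: sqrt(3*(-5) + 31) = sqrt(16) = 4 ✓

x = -5


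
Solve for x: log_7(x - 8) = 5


Convert to exponential form: x - 8 = 7^5 = 16807
x = 16807 + 8 = 16815
Check: log_7(16815 - 8) = log_7(16807) = log_7(16807) = 5 ✓

x = 16815


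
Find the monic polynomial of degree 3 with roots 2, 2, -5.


A monic polynomial with roots 2, 2, -5 is:
p(x) = (x - 2)(x - 2)(x + 5)
After multiplying by (x - 2): x - 2
After multiplying by (x - 2): x^2 - 4x + 4
After multiplying by (x + 5): x^3 + x^2 - 16x + 20

x^3 + x^2 - 16x + 20


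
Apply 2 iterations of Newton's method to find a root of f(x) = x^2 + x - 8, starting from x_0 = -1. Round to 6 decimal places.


Newton's method: x_(n+1) = x_n - f(x_n)/f'(x_n)
f(x) = x^2 + x - 8
f'(x) = 2x + 1

Iteration 1:
  f(-1.000000) = -8.000000
  f'(-1.000000) = -1.000000
  x_1 = -1.000000 - (-8.000000)/(-1.000000) = -9.000000

Iteration 2:
  f(-9.000000) = 64.000000
  f'(-9.000000) = -17.000000
  x_2 = -9.000000 - (64.000000)/(-17.000000) = -5.235294

x_2 = -5.235294


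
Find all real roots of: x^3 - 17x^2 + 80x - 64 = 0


Let p(x) = x^3 - 17x^2 + 80x - 64. By the rational root theorem (leading coefficient 1), any rational root is an integer divisor of 64: try ±1, ±2, ... in turn.
Test x = 1: value = 0 ✓, so (x - 1) is a factor.
Synthetic division by (x - 1): bring down 1; 1(1) - 17 = -16; (-16)(1) + 80 = 64; 64(1) - 64 = 0 → quotient x^2 - 16x + 64, remainder 0.
Solve the quadratic x^2 - 16x + 64 = 0: discriminant = (-16)^2 - 4(1)(64) = 256 - 256 = 0.
Discriminant = 0, so a double root: x = 16/2 = 8.

x = 1, x = 8 (multiplicity 2)


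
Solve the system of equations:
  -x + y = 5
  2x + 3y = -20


Using Cramer's rule:
Determinant D = (-1)(3) - (2)(1) = -3 - 2 = -5
Dx = (5)(3) - (-20)(1) = 15 + 20 = 35
Dy = (-1)(-20) - (2)(5) = 20 - 10 = 10
x = Dx/D = 35/-5 = -7
y = Dy/D = 10/-5 = -2

x = -7, y = -2


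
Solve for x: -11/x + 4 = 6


Subtract 4 from both sides: -11/x = 2
Multiply both sides by x: -11 = 2 * x
Divide by 2: x = -11/2

x = -11/2


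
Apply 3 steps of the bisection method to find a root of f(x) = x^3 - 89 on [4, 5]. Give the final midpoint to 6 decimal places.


f(x) = x^3 - 89
f(4) = -25 < 0
f(5) = 36 > 0

Step 1: midpoint = (4.000000 + 5.000000)/2 = 4.500000
  f(4.500000) = 2.125000
  f(mid) > 0, so root is in [4.000000, 4.500000]

Step 2: midpoint = (4.000000 + 4.500000)/2 = 4.250000
  f(4.250000) = -12.234375
  f(mid) < 0, so root is in [4.250000, 4.500000]

Step 3: midpoint = (4.250000 + 4.500000)/2 = 4.375000
  f(4.375000) = -5.259766
  f(mid) < 0, so root is in [4.375000, 4.500000]

midpoint = 4.375000


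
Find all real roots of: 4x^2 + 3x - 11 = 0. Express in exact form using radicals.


Using the quadratic formula: x = (-b ± sqrt(b^2 - 4ac)) / (2a)
Here a = 4, b = 3, c = -11
Discriminant = b^2 - 4ac = 3^2 - 4(4)(-11) = 9 + 176 = 185
Since discriminant = 185 > 0, there are two real roots.
x = (-3 ± sqrt(185)) / 8
Numerically: x ≈ 1.3252 or x ≈ -2.0752

x = (-3 + sqrt(185)) / 8 or x = (-3 - sqrt(185)) / 8


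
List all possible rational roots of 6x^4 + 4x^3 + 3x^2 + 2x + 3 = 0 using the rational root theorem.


Rational root theorem: possible roots are ±p/q where:
  p divides the constant term (3): p ∈ {1, 3}
  q divides the leading coefficient (6): q ∈ {1, 2, 3, 6}

All possible rational roots: -3, -3/2, -1, -1/2, -1/3, -1/6, 1/6, 1/3, 1/2, 1, 3/2, 3

-3, -3/2, -1, -1/2, -1/3, -1/6, 1/6, 1/3, 1/2, 1, 3/2, 3


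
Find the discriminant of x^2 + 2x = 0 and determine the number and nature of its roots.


For ax^2 + bx + c = 0, discriminant D = b^2 - 4ac
Here a = 1, b = 2, c = 0
D = (2)^2 - 4(1)(0) = 4 - 0 = 4

D = 4 > 0 and is a perfect square (sqrt = 2)
The equation has 2 distinct real rational roots.

Discriminant = 4, 2 distinct real rational roots


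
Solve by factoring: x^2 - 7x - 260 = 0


We need two numbers that multiply to -260 and add to -7.
Those numbers are -20 and 13 (since (-20) * 13 = -260 and (-20) + 13 = -7).
So x^2 - 7x - 260 = (x - 20)(x + 13) = 0
Setting each factor to zero: x = 20 or x = -13

x = -13, x = 20


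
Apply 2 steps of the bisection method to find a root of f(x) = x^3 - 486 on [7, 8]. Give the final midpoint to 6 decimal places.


f(x) = x^3 - 486
f(7) = -143 < 0
f(8) = 26 > 0

Step 1: midpoint = (7.000000 + 8.000000)/2 = 7.500000
  f(7.500000) = -64.125000
  f(mid) < 0, so root is in [7.500000, 8.000000]

Step 2: midpoint = (7.500000 + 8.000000)/2 = 7.750000
  f(7.750000) = -20.515625
  f(mid) < 0, so root is in [7.750000, 8.000000]

midpoint = 7.750000


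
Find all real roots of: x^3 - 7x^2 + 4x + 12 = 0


Let p(x) = x^3 - 7x^2 + 4x + 12. By the rational root theorem (leading coefficient 1), any rational root is an integer divisor of 12: try ±1, ±2, ... in turn.
Test x = 1: value = 10 ≠ 0.
Test x = -1: value = 0 ✓, so (x + 1) is a factor.
Synthetic division by (x + 1): bring down 1; 1(-1) - 7 = -8; (-8)(-1) + 4 = 12; 12(-1) + 12 = 0 → quotient x^2 - 8x + 12, remainder 0.
Solve the quadratic x^2 - 8x + 12 = 0: discriminant = (-8)^2 - 4(1)(12) = 64 - 48 = 16.
sqrt(16) = 4, so x = (8 ± 4)/2: x = 6 or x = 2.

x = -1, x = 2, x = 6


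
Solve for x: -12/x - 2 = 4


Subtract -2 from both sides: -12/x = 6
Multiply both sides by x: -12 = 6 * x
Divide by 6: x = -2

x = -2


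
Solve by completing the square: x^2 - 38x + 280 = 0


Start: x^2 - 38x + 280 = 0
Move constant: x^2 - 38x = -280
Half of -38 is -19, squared is 361
Add 361 to both sides: x^2 - 38x + 361 = 81
(x - 19)^2 = 81
x - 19 = ±9
x = 19 + 9 = 28 or x = 19 - 9 = 10

x = 10, x = 28


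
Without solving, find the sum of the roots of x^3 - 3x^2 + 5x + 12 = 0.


By Vieta's formulas for x^3 + bx^2 + cx + d = 0:
  r1 + r2 + r3 = -b/a = 3
  r1*r2 + r1*r3 + r2*r3 = c/a = 5
  r1*r2*r3 = -d/a = -12


Sum = 3


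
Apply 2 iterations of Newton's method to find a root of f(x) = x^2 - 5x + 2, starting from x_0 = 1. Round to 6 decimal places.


Newton's method: x_(n+1) = x_n - f(x_n)/f'(x_n)
f(x) = x^2 - 5x + 2
f'(x) = 2x - 5

Iteration 1:
  f(1.000000) = -2.000000
  f'(1.000000) = -3.000000
  x_1 = 1.000000 - (-2.000000)/(-3.000000) = 0.333333

Iteration 2:
  f(0.333333) = 0.444444
  f'(0.333333) = -4.333333
  x_2 = 0.333333 - (0.444444)/(-4.333333) = 0.435897

x_2 = 0.435897


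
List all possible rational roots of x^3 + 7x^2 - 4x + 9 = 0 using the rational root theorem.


Rational root theorem: possible roots are ±p/q where:
  p divides the constant term (9): p ∈ {1, 3, 9}
  q divides the leading coefficient (1): q ∈ {1}

All possible rational roots: -9, -3, -1, 1, 3, 9

-9, -3, -1, 1, 3, 9


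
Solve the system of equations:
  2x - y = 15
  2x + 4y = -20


Using Cramer's rule:
Determinant D = (2)(4) - (2)(-1) = 8 + 2 = 10
Dx = (15)(4) - (-20)(-1) = 60 - 20 = 40
Dy = (2)(-20) - (2)(15) = -40 - 30 = -70
x = Dx/D = 40/10 = 4
y = Dy/D = -70/10 = -7

x = 4, y = -7


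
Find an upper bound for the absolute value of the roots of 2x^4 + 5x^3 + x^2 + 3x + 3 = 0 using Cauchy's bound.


Cauchy's bound: all roots r satisfy |r| <= 1 + max(|a_i/a_n|) for i = 0,...,n-1
where a_n is the leading coefficient.

Coefficients: [2, 5, 1, 3, 3]
Leading coefficient a_n = 2
Ratios |a_i/a_n|: 5/2, 1/2, 3/2, 3/2
Maximum ratio: 5/2
Cauchy's bound: |r| <= 1 + 5/2 = 7/2

Upper bound = 7/2


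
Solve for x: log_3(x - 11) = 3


Convert to exponential form: x - 11 = 3^3 = 27
x = 27 + 11 = 38
Check: log_3(38 - 11) = log_3(27) = log_3(27) = 3 ✓

x = 38


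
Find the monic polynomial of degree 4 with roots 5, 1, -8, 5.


A monic polynomial with roots 5, 1, -8, 5 is:
p(x) = (x - 5)(x - 1)(x + 8)(x - 5)
After multiplying by (x - 5): x - 5
After multiplying by (x - 1): x^2 - 6x + 5
After multiplying by (x + 8): x^3 + 2x^2 - 43x + 40
After multiplying by (x - 5): x^4 - 3x^3 - 53x^2 + 255x - 200

x^4 - 3x^3 - 53x^2 + 255x - 200


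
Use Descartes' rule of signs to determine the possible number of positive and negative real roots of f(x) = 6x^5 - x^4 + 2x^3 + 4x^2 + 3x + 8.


Descartes' rule of signs:

For positive roots, count sign changes in f(x) = 6x^5 - x^4 + 2x^3 + 4x^2 + 3x + 8:
Signs of coefficients: +, -, +, +, +, +
Number of sign changes: 2
Possible positive real roots: 2, 0

For negative roots, examine f(-x) = -6x^5 - x^4 - 2x^3 + 4x^2 - 3x + 8:
Signs of coefficients: -, -, -, +, -, +
Number of sign changes: 3
Possible negative real roots: 3, 1

Positive roots: 2 or 0; Negative roots: 3 or 1


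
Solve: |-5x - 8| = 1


An absolute value equation |expr| = 1 gives two cases:
Case 1: -5x - 8 = 1
  -5x = 9, so x = -9/5
Case 2: -5x - 8 = -1
  -5x = 7, so x = -7/5

x = -9/5, x = -7/5


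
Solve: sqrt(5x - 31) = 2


Square both sides: 5x - 31 = 2^2 = 4
5x = 4 + 31 = 35
x = 7
Check: sqrt(5*7 - 31) = sqrt(4) = 2 ✓

x = 7


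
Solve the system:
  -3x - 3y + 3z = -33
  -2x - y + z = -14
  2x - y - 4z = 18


Using Cramer's rule. Expand each determinant along the first row.
D  = (-3)*[(-1)*(-4) - 1*(-1)] - (-3)*[(-2)*(-4) - 1*2] + 3*[(-2)*(-1) - (-1)*2]
  = (-3)*(5) - (-3)*(6) + 3*(4) = 15
Dx = (-33)*[(-1)*(-4) - 1*(-1)] - (-3)*[(-14)*(-4) - 1*18] + 3*[(-14)*(-1) - (-1)*18]
  = (-33)*(5) - (-3)*(38) + 3*(32) = 45
Dy = (-3)*[(-14)*(-4) - 1*18] - (-33)*[(-2)*(-4) - 1*2] + 3*[(-2)*18 - (-14)*2]
  = (-3)*(38) - (-33)*(6) + 3*(-8) = 60
Dz = (-3)*[(-1)*18 - (-14)*(-1)] - (-3)*[(-2)*18 - (-14)*2] + (-33)*[(-2)*(-1) - (-1)*2]
  = (-3)*(-32) - (-3)*(-8) + (-33)*(4) = -60
x = Dx/D = 45/15 = 3, y = Dy/D = 60/15 = 4, z = Dz/D = -60/15 = -4
Check eq1: (-3)(3) + (-3)(4) + (3)(-4) = -33 = -33 ✓
Check eq2: (-2)(3) + (-1)(4) + (1)(-4) = -14 = -14 ✓
Check eq3: (2)(3) + (-1)(4) + (-4)(-4) = 18 = 18 ✓

x = 3, y = 4, z = -4


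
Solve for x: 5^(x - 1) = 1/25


Express both sides with the same base.
1/25 = 5^(-2)
Since the bases match, equate exponents: x - 1 = -2
So x = -2 - (-1) = -1

x = -1


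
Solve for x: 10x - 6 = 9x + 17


Starting with: 10x - 6 = 9x + 17
Move all x terms to left: (10 - 9)x = 17 + 6
Simplify: x = 23
Divide both sides by 1: x = 23

x = 23


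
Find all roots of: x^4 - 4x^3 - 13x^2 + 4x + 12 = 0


Let p(x) = x^4 - 4x^3 - 13x^2 + 4x + 12. By the rational root theorem (leading coefficient 1), any rational root is an integer divisor of 12: try ±1, ±2, ... in turn.
Test x = 1: value = 0 ✓, so (x - 1) is a factor.
Synthetic division by (x - 1): bring down 1; 1(1) - 4 = -3; (-3)(1) - 13 = -16; (-16)(1) + 4 = -12; (-12)(1) + 12 = 0 → quotient x^3 - 3x^2 - 16x - 12, remainder 0.
Continue with the quotient x^3 - 3x^2 - 16x - 12 (candidates must divide 12; re-test x = 1 first in case it repeats).
Test x = 1: value = -30 ≠ 0.
Test x = -1: value = 0 ✓, so (x + 1) is a factor.
Synthetic division by (x + 1): bring down 1; 1(-1) - 3 = -4; (-4)(-1) - 16 = -12; (-12)(-1) - 12 = 0 → quotient x^2 - 4x - 12, remainder 0.
Solve the quadratic x^2 - 4x - 12 = 0: discriminant = (-4)^2 - 4(1)(-12) = 16 + 48 = 64.
sqrt(64) = 8, so x = (4 ± 8)/2: x = 6 or x = -2.
Collecting all roots found:

x = -2, x = -1, x = 1, x = 6


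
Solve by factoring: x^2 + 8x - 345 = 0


We need two numbers that multiply to -345 and add to 8.
Those numbers are 23 and -15 (since 23 * (-15) = -345 and 23 + (-15) = 8).
So x^2 + 8x - 345 = (x + 23)(x - 15) = 0
Setting each factor to zero: x = -23 or x = 15

x = -23, x = 15


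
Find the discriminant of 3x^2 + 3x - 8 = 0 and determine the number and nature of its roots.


For ax^2 + bx + c = 0, discriminant D = b^2 - 4ac
Here a = 3, b = 3, c = -8
D = (3)^2 - 4(3)(-8) = 9 + 96 = 105

D = 105 > 0 but not a perfect square
The equation has 2 distinct real irrational roots.

Discriminant = 105, 2 distinct real irrational roots


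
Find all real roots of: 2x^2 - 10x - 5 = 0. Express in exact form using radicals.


Using the quadratic formula: x = (-b ± sqrt(b^2 - 4ac)) / (2a)
Here a = 2, b = -10, c = -5
Discriminant = b^2 - 4ac = (-10)^2 - 4(2)(-5) = 100 + 40 = 140
Since discriminant = 140 > 0, there are two real roots.
x = (10 ± 2*sqrt(35)) / 4
Simplifying: x = (5 ± sqrt(35)) / 2
Numerically: x ≈ 5.4580 or x ≈ -0.4580

x = (5 + sqrt(35)) / 2 or x = (5 - sqrt(35)) / 2


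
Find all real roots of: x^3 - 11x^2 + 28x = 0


The constant term is 0, so x = 0 is a root. Factor out x:
  x(x^2 - 11x + 28) = 0
Solve the quadratic x^2 - 11x + 28 = 0: discriminant = (-11)^2 - 4(1)(28) = 121 - 112 = 9.
sqrt(9) = 3, so x = (11 ± 3)/2: x = 7 or x = 4.

x = 0, x = 4, x = 7


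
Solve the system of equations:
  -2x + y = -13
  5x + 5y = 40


Using Cramer's rule:
Determinant D = (-2)(5) - (5)(1) = -10 - 5 = -15
Dx = (-13)(5) - (40)(1) = -65 - 40 = -105
Dy = (-2)(40) - (5)(-13) = -80 + 65 = -15
x = Dx/D = -105/-15 = 7
y = Dy/D = -15/-15 = 1

x = 7, y = 1


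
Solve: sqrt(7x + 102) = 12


Square both sides: 7x + 102 = 12^2 = 144
7x = 144 - 102 = 42
x = 6
Check: sqrt(7*6 + 102) = sqrt(144) = 12 ✓

x = 6


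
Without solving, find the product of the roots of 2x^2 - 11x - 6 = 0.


By Vieta's formulas for ax^2 + bx + c = 0:
  Sum of roots = -b/a
  Product of roots = c/a

Here a = 2, b = -11, c = -6
Sum = -(-11)/2 = 11/2
Product = -6/2 = -3

Product = -3


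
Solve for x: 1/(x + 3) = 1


Multiply both sides by (x + 3): 1 = 1(x + 3)
Distribute: 1 = x + 3
x = 1 - 3 = -2
x = -2

x = -2


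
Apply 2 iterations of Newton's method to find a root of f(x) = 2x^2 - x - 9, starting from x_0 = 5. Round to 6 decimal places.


Newton's method: x_(n+1) = x_n - f(x_n)/f'(x_n)
f(x) = 2x^2 - x - 9
f'(x) = 4x - 1

Iteration 1:
  f(5.000000) = 36.000000
  f'(5.000000) = 19.000000
  x_1 = 5.000000 - (36.000000)/(19.000000) = 3.105263

Iteration 2:
  f(3.105263) = 7.180055
  f'(3.105263) = 11.421053
  x_2 = 3.105263 - (7.180055)/(11.421053) = 2.476595

x_2 = 2.476595


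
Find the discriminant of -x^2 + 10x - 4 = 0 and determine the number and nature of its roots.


For ax^2 + bx + c = 0, discriminant D = b^2 - 4ac
Here a = -1, b = 10, c = -4
D = (10)^2 - 4(-1)(-4) = 100 - 16 = 84

D = 84 > 0 but not a perfect square
The equation has 2 distinct real irrational roots.

Discriminant = 84, 2 distinct real irrational roots


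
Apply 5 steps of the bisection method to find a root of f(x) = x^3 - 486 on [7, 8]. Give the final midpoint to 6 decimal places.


f(x) = x^3 - 486
f(7) = -143 < 0
f(8) = 26 > 0

Step 1: midpoint = (7.000000 + 8.000000)/2 = 7.500000
  f(7.500000) = -64.125000
  f(mid) < 0, so root is in [7.500000, 8.000000]

Step 2: midpoint = (7.500000 + 8.000000)/2 = 7.750000
  f(7.750000) = -20.515625
  f(mid) < 0, so root is in [7.750000, 8.000000]

Step 3: midpoint = (7.750000 + 8.000000)/2 = 7.875000
  f(7.875000) = 2.373047
  f(mid) > 0, so root is in [7.750000, 7.875000]

Step 4: midpoint = (7.750000 + 7.875000)/2 = 7.812500
  f(7.812500) = -9.162842
  f(mid) < 0, so root is in [7.812500, 7.875000]

Step 5: midpoint = (7.812500 + 7.875000)/2 = 7.843750
  f(7.843750) = -3.417877
  f(mid) < 0, so root is in [7.843750, 7.875000]

midpoint = 7.843750


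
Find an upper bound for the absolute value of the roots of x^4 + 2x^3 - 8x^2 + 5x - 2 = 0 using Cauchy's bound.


Cauchy's bound: all roots r satisfy |r| <= 1 + max(|a_i/a_n|) for i = 0,...,n-1
where a_n is the leading coefficient.

Coefficients: [1, 2, -8, 5, -2]
Leading coefficient a_n = 1
Ratios |a_i/a_n|: 2, 8, 5, 2
Maximum ratio: 8
Cauchy's bound: |r| <= 1 + 8 = 9

Upper bound = 9


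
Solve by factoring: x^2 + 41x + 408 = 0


We need two numbers that multiply to 408 and add to 41.
Those numbers are 24 and 17 (since 24 * 17 = 408 and 24 + 17 = 41).
So x^2 + 41x + 408 = (x + 24)(x + 17) = 0
Setting each factor to zero: x = -24 or x = -17

x = -24, x = -17


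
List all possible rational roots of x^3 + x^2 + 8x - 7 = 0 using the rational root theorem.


Rational root theorem: possible roots are ±p/q where:
  p divides the constant term (-7): p ∈ {1, 7}
  q divides the leading coefficient (1): q ∈ {1}

All possible rational roots: -7, -1, 1, 7

-7, -1, 1, 7


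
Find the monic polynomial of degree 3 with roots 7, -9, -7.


A monic polynomial with roots 7, -9, -7 is:
p(x) = (x - 7)(x + 9)(x + 7)
After multiplying by (x - 7): x - 7
After multiplying by (x + 9): x^2 + 2x - 63
After multiplying by (x + 7): x^3 + 9x^2 - 49x - 441

x^3 + 9x^2 - 49x - 441


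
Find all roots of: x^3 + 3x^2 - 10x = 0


The constant term is 0, so x = 0 is a root. Factor out x:
  x^2 + 3x - 10 = 0
Solve the quadratic x^2 + 3x - 10 = 0: discriminant = 3^2 - 4(1)(-10) = 9 + 40 = 49.
sqrt(49) = 7, so x = (-3 ± 7)/2: x = 2 or x = -5.
Collecting all roots found:

x = -5, x = 0, x = 2


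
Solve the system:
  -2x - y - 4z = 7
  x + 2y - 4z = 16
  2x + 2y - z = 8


Using Cramer's rule. Expand each determinant along the first row.
D  = (-2)*[2*(-1) - (-4)*2] - (-1)*[1*(-1) - (-4)*2] + (-4)*[1*2 - 2*2]
  = (-2)*(6) - (-1)*(7) + (-4)*(-2) = 3
Dx = 7*[2*(-1) - (-4)*2] - (-1)*[16*(-1) - (-4)*8] + (-4)*[16*2 - 2*8]
  = 7*(6) - (-1)*(16) + (-4)*(16) = -6
Dy = (-2)*[16*(-1) - (-4)*8] - 7*[1*(-1) - (-4)*2] + (-4)*[1*8 - 16*2]
  = (-2)*(16) - 7*(7) + (-4)*(-24) = 15
Dz = (-2)*[2*8 - 16*2] - (-1)*[1*8 - 16*2] + 7*[1*2 - 2*2]
  = (-2)*(-16) - (-1)*(-24) + 7*(-2) = -6
x = Dx/D = -6/3 = -2, y = Dy/D = 15/3 = 5, z = Dz/D = -6/3 = -2
Check eq1: (-2)(-2) + (-1)(5) + (-4)(-2) = 7 = 7 ✓
Check eq2: (1)(-2) + (2)(5) + (-4)(-2) = 16 = 16 ✓
Check eq3: (2)(-2) + (2)(5) + (-1)(-2) = 8 = 8 ✓

x = -2, y = 5, z = -2


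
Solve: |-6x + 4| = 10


An absolute value equation |expr| = 10 gives two cases:
Case 1: -6x + 4 = 10
  -6x = 6, so x = -1
Case 2: -6x + 4 = -10
  -6x = -14, so x = 7/3

x = -1, x = 7/3


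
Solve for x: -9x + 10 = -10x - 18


Starting with: -9x + 10 = -10x - 18
Move all x terms to left: (-9 + 10)x = -18 - 10
Simplify: x = -28
Divide both sides by 1: x = -28

x = -28


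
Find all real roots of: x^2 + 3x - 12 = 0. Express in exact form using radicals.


Using the quadratic formula: x = (-b ± sqrt(b^2 - 4ac)) / (2a)
Here a = 1, b = 3, c = -12
Discriminant = b^2 - 4ac = 3^2 - 4(1)(-12) = 9 + 48 = 57
Since discriminant = 57 > 0, there are two real roots.
x = (-3 ± sqrt(57)) / 2
Numerically: x ≈ 2.2749 or x ≈ -5.2749

x = (-3 + sqrt(57)) / 2 or x = (-3 - sqrt(57)) / 2


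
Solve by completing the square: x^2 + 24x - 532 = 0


Start: x^2 + 24x - 532 = 0
Move constant: x^2 + 24x = 532
Half of 24 is 12, squared is 144
Add 144 to both sides: x^2 + 24x + 144 = 676
(x + 12)^2 = 676
x + 12 = ±26
x = -12 + 26 = 14 or x = -12 - 26 = -38

x = -38, x = 14


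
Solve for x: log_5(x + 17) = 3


Convert to exponential form: x + 17 = 5^3 = 125
x = 125 - 17 = 108
Check: log_5(108 + 17) = log_5(125) = log_5(125) = 3 ✓

x = 108


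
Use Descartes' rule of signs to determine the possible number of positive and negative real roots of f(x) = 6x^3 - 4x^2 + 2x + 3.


Descartes' rule of signs:

For positive roots, count sign changes in f(x) = 6x^3 - 4x^2 + 2x + 3:
Signs of coefficients: +, -, +, +
Number of sign changes: 2
Possible positive real roots: 2, 0

For negative roots, examine f(-x) = -6x^3 - 4x^2 - 2x + 3:
Signs of coefficients: -, -, -, +
Number of sign changes: 1
Possible negative real roots: 1

Positive roots: 2 or 0; Negative roots: 1


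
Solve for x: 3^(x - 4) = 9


Express both sides with the same base.
9 = 3^2
Since the bases match, equate exponents: x - 4 = 2
So x = 2 - (-4) = 6

x = 6


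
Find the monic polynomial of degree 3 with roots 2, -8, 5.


A monic polynomial with roots 2, -8, 5 is:
p(x) = (x - 2)(x + 8)(x - 5)
After multiplying by (x - 2): x - 2
After multiplying by (x + 8): x^2 + 6x - 16
After multiplying by (x - 5): x^3 + x^2 - 46x + 80

x^3 + x^2 - 46x + 80


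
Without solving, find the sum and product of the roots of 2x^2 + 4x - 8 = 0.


By Vieta's formulas for ax^2 + bx + c = 0:
  Sum of roots = -b/a
  Product of roots = c/a

Here a = 2, b = 4, c = -8
Sum = -(4)/2 = -2
Product = -8/2 = -4

Sum = -2, Product = -4


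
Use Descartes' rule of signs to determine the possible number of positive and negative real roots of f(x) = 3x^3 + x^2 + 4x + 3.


Descartes' rule of signs:

For positive roots, count sign changes in f(x) = 3x^3 + x^2 + 4x + 3:
Signs of coefficients: +, +, +, +
Number of sign changes: 0
Possible positive real roots: 0

For negative roots, examine f(-x) = -3x^3 + x^2 - 4x + 3:
Signs of coefficients: -, +, -, +
Number of sign changes: 3
Possible negative real roots: 3, 1

Positive roots: 0; Negative roots: 3 or 1


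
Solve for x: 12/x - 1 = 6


Subtract -1 from both sides: 12/x = 7
Multiply both sides by x: 12 = 7 * x
Divide by 7: x = 12/7

x = 12/7


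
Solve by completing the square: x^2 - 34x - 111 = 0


Start: x^2 - 34x - 111 = 0
Move constant: x^2 - 34x = 111
Half of -34 is -17, squared is 289
Add 289 to both sides: x^2 - 34x + 289 = 400
(x - 17)^2 = 400
x - 17 = ±20
x = 17 + 20 = 37 or x = 17 - 20 = -3

x = -3, x = 37


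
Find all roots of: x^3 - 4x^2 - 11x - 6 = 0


Let p(x) = x^3 - 4x^2 - 11x - 6. By the rational root theorem (leading coefficient 1), any rational root is an integer divisor of 6: try ±1, ±2, ... in turn.
Test x = 1: value = -20 ≠ 0.
Test x = -1: value = 0 ✓, so (x + 1) is a factor.
Synthetic division by (x + 1): bring down 1; 1(-1) - 4 = -5; (-5)(-1) - 11 = -6; (-6)(-1) - 6 = 0 → quotient x^2 - 5x - 6, remainder 0.
Solve the quadratic x^2 - 5x - 6 = 0: discriminant = (-5)^2 - 4(1)(-6) = 25 + 24 = 49.
sqrt(49) = 7, so x = (5 ± 7)/2: x = 6 or x = -1.
Collecting all roots found:

x = -1 (multiplicity 2), x = 6


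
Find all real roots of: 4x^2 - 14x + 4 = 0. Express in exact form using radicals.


Using the quadratic formula: x = (-b ± sqrt(b^2 - 4ac)) / (2a)
Here a = 4, b = -14, c = 4
Discriminant = b^2 - 4ac = (-14)^2 - 4(4)(4) = 196 - 64 = 132
Since discriminant = 132 > 0, there are two real roots.
x = (14 ± 2*sqrt(33)) / 8
Simplifying: x = (7 ± sqrt(33)) / 4
Numerically: x ≈ 3.1861 or x ≈ 0.3139

x = (7 + sqrt(33)) / 4 or x = (7 - sqrt(33)) / 4


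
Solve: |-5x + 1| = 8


An absolute value equation |expr| = 8 gives two cases:
Case 1: -5x + 1 = 8
  -5x = 7, so x = -7/5
Case 2: -5x + 1 = -8
  -5x = -9, so x = 9/5

x = -7/5, x = 9/5


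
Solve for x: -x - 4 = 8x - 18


Starting with: -x - 4 = 8x - 18
Move all x terms to left: (-1 - 8)x = -18 + 4
Simplify: -9x = -14
Divide both sides by -9: x = 14/9

x = 14/9


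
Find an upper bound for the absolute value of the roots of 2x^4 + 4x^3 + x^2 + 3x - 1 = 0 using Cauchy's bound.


Cauchy's bound: all roots r satisfy |r| <= 1 + max(|a_i/a_n|) for i = 0,...,n-1
where a_n is the leading coefficient.

Coefficients: [2, 4, 1, 3, -1]
Leading coefficient a_n = 2
Ratios |a_i/a_n|: 2, 1/2, 3/2, 1/2
Maximum ratio: 2
Cauchy's bound: |r| <= 1 + 2 = 3

Upper bound = 3


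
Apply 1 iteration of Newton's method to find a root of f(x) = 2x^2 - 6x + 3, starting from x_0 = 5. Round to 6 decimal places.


Newton's method: x_(n+1) = x_n - f(x_n)/f'(x_n)
f(x) = 2x^2 - 6x + 3
f'(x) = 4x - 6

Iteration 1:
  f(5.000000) = 23.000000
  f'(5.000000) = 14.000000
  x_1 = 5.000000 - (23.000000)/(14.000000) = 3.357143

x_1 = 3.357143


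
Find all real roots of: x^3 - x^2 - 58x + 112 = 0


Let p(x) = x^3 - x^2 - 58x + 112. By the rational root theorem (leading coefficient 1), any rational root is an integer divisor of 112: try ±1, ±2, ... in turn.
Test x = 1: value = 54 ≠ 0.
Test x = -1: value = 168 ≠ 0.
Test x = 2: value = 0 ✓, so (x - 2) is a factor.
Synthetic division by (x - 2): bring down 1; 1(2) - 1 = 1; 1(2) - 58 = -56; (-56)(2) + 112 = 0 → quotient x^2 + x - 56, remainder 0.
Solve the quadratic x^2 + x - 56 = 0: discriminant = 1^2 - 4(1)(-56) = 1 + 224 = 225.
sqrt(225) = 15, so x = (-1 ± 15)/2: x = 7 or x = -8.

x = -8, x = 2, x = 7


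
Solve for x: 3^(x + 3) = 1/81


Express both sides with the same base.
1/81 = 3^(-4)
Since the bases match, equate exponents: x + 3 = -4
So x = -4 - (3) = -7

x = -7


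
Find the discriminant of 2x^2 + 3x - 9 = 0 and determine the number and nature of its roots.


For ax^2 + bx + c = 0, discriminant D = b^2 - 4ac
Here a = 2, b = 3, c = -9
D = (3)^2 - 4(2)(-9) = 9 + 72 = 81

D = 81 > 0 and is a perfect square (sqrt = 9)
The equation has 2 distinct real rational roots.

Discriminant = 81, 2 distinct real rational roots


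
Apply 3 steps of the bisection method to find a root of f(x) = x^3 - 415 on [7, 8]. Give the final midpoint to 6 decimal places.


f(x) = x^3 - 415
f(7) = -72 < 0
f(8) = 97 > 0

Step 1: midpoint = (7.000000 + 8.000000)/2 = 7.500000
  f(7.500000) = 6.875000
  f(mid) > 0, so root is in [7.000000, 7.500000]

Step 2: midpoint = (7.000000 + 7.500000)/2 = 7.250000
  f(7.250000) = -33.921875
  f(mid) < 0, so root is in [7.250000, 7.500000]

Step 3: midpoint = (7.250000 + 7.500000)/2 = 7.375000
  f(7.375000) = -13.869141
  f(mid) < 0, so root is in [7.375000, 7.500000]

midpoint = 7.375000


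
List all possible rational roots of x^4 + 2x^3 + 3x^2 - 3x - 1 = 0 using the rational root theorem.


Rational root theorem: possible roots are ±p/q where:
  p divides the constant term (-1): p ∈ {1}
  q divides the leading coefficient (1): q ∈ {1}

All possible rational roots: -1, 1

-1, 1


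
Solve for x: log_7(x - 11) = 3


Convert to exponential form: x - 11 = 7^3 = 343
x = 343 + 11 = 354
Check: log_7(354 - 11) = log_7(343) = log_7(343) = 3 ✓

x = 354


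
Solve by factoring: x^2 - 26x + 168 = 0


We need two numbers that multiply to 168 and add to -26.
Those numbers are -14 and -12 (since (-14) * (-12) = 168 and (-14) + (-12) = -26).
So x^2 - 26x + 168 = (x - 14)(x - 12) = 0
Setting each factor to zero: x = 14 or x = 12

x = 12, x = 14


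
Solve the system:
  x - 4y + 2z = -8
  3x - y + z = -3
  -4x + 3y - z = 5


Using Cramer's rule. Expand each determinant along the first row.
D  = 1*[(-1)*(-1) - 1*3] - (-4)*[3*(-1) - 1*(-4)] + 2*[3*3 - (-1)*(-4)]
  = 1*(-2) - (-4)*(1) + 2*(5) = 12
Dx = (-8)*[(-1)*(-1) - 1*3] - (-4)*[(-3)*(-1) - 1*5] + 2*[(-3)*3 - (-1)*5]
  = (-8)*(-2) - (-4)*(-2) + 2*(-4) = 0
Dy = 1*[(-3)*(-1) - 1*5] - (-8)*[3*(-1) - 1*(-4)] + 2*[3*5 - (-3)*(-4)]
  = 1*(-2) - (-8)*(1) + 2*(3) = 12
Dz = 1*[(-1)*5 - (-3)*3] - (-4)*[3*5 - (-3)*(-4)] + (-8)*[3*3 - (-1)*(-4)]
  = 1*(4) - (-4)*(3) + (-8)*(5) = -24
x = Dx/D = 0/12 = 0, y = Dy/D = 12/12 = 1, z = Dz/D = -24/12 = -2
Check eq1: (1)(0) + (-4)(1) + (2)(-2) = -8 = -8 ✓
Check eq2: (3)(0) + (-1)(1) + (1)(-2) = -3 = -3 ✓
Check eq3: (-4)(0) + (3)(1) + (-1)(-2) = 5 = 5 ✓

x = 0, y = 1, z = -2


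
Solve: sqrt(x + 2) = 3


Square both sides: x + 2 = 3^2 = 9
x = 9 - 2 = 7
x = 7
Check: sqrt(1*7 + 2) = sqrt(9) = 3 ✓

x = 7


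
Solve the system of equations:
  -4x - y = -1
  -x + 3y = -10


Using Cramer's rule:
Determinant D = (-4)(3) - (-1)(-1) = -12 - 1 = -13
Dx = (-1)(3) - (-10)(-1) = -3 - 10 = -13
Dy = (-4)(-10) - (-1)(-1) = 40 - 1 = 39
x = Dx/D = -13/-13 = 1
y = Dy/D = 39/-13 = -3

x = 1, y = -3


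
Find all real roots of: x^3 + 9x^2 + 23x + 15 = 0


Let p(x) = x^3 + 9x^2 + 23x + 15. By the rational root theorem (leading coefficient 1), any rational root is an integer divisor of 15: try ±1, ±2, ... in turn.
Test x = 1: value = 48 ≠ 0.
Test x = -1: value = 0 ✓, so (x + 1) is a factor.
Synthetic division by (x + 1): bring down 1; 1(-1) + 9 = 8; 8(-1) + 23 = 15; 15(-1) + 15 = 0 → quotient x^2 + 8x + 15, remainder 0.
Solve the quadratic x^2 + 8x + 15 = 0: discriminant = 8^2 - 4(1)(15) = 64 - 60 = 4.
sqrt(4) = 2, so x = (-8 ± 2)/2: x = -3 or x = -5.

x = -5, x = -3, x = -1


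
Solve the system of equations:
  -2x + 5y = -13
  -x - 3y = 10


Using Cramer's rule:
Determinant D = (-2)(-3) - (-1)(5) = 6 + 5 = 11
Dx = (-13)(-3) - (10)(5) = 39 - 50 = -11
Dy = (-2)(10) - (-1)(-13) = -20 - 13 = -33
x = Dx/D = -11/11 = -1
y = Dy/D = -33/11 = -3

x = -1, y = -3


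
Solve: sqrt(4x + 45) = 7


Square both sides: 4x + 45 = 7^2 = 49
4x = 49 - 45 = 4
x = 1
Check: sqrt(4*1 + 45) = sqrt(49) = 7 ✓

x = 1


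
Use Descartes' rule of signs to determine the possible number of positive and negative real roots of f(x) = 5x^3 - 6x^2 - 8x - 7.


Descartes' rule of signs:

For positive roots, count sign changes in f(x) = 5x^3 - 6x^2 - 8x - 7:
Signs of coefficients: +, -, -, -
Number of sign changes: 1
Possible positive real roots: 1

For negative roots, examine f(-x) = -5x^3 - 6x^2 + 8x - 7:
Signs of coefficients: -, -, +, -
Number of sign changes: 2
Possible negative real roots: 2, 0

Positive roots: 1; Negative roots: 2 or 0


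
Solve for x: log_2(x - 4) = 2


Convert to exponential form: x - 4 = 2^2 = 4
x = 4 + 4 = 8
Check: log_2(8 - 4) = log_2(4) = log_2(4) = 2 ✓

x = 8


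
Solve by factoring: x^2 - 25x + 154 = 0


We need two numbers that multiply to 154 and add to -25.
Those numbers are -14 and -11 (since (-14) * (-11) = 154 and (-14) + (-11) = -25).
So x^2 - 25x + 154 = (x - 14)(x - 11) = 0
Setting each factor to zero: x = 14 or x = 11

x = 11, x = 14


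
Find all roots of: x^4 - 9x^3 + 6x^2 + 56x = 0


The constant term is 0, so x = 0 is a root. Factor out x:
  x^3 - 9x^2 + 6x + 56 = 0
Let p(x) = x^3 - 9x^2 + 6x + 56. By the rational root theorem (leading coefficient 1), any rational root is an integer divisor of 56: try ±1, ±2, ... in turn.
Test x = 1: value = 54 ≠ 0.
Test x = -1: value = 40 ≠ 0.
Test x = 2: value = 40 ≠ 0.
Test x = -2: value = 0 ✓, so (x + 2) is a factor.
Synthetic division by (x + 2): bring down 1; 1(-2) - 9 = -11; (-11)(-2) + 6 = 28; 28(-2) + 56 = 0 → quotient x^2 - 11x + 28, remainder 0.
Solve the quadratic x^2 - 11x + 28 = 0: discriminant = (-11)^2 - 4(1)(28) = 121 - 112 = 9.
sqrt(9) = 3, so x = (11 ± 3)/2: x = 7 or x = 4.
Collecting all roots found:

x = -2, x = 0, x = 4, x = 7


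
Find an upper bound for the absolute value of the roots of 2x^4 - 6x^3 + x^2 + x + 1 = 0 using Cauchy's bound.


Cauchy's bound: all roots r satisfy |r| <= 1 + max(|a_i/a_n|) for i = 0,...,n-1
where a_n is the leading coefficient.

Coefficients: [2, -6, 1, 1, 1]
Leading coefficient a_n = 2
Ratios |a_i/a_n|: 3, 1/2, 1/2, 1/2
Maximum ratio: 3
Cauchy's bound: |r| <= 1 + 3 = 4

Upper bound = 4


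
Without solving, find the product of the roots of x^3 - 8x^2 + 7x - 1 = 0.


By Vieta's formulas for x^3 + bx^2 + cx + d = 0:
  r1 + r2 + r3 = -b/a = 8
  r1*r2 + r1*r3 + r2*r3 = c/a = 7
  r1*r2*r3 = -d/a = 1


Product = 1


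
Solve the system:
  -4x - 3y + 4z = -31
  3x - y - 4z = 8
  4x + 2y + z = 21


Using Cramer's rule. Expand each determinant along the first row.
D  = (-4)*[(-1)*1 - (-4)*2] - (-3)*[3*1 - (-4)*4] + 4*[3*2 - (-1)*4]
  = (-4)*(7) - (-3)*(19) + 4*(10) = 69
Dx = (-31)*[(-1)*1 - (-4)*2] - (-3)*[8*1 - (-4)*21] + 4*[8*2 - (-1)*21]
  = (-31)*(7) - (-3)*(92) + 4*(37) = 207
Dy = (-4)*[8*1 - (-4)*21] - (-31)*[3*1 - (-4)*4] + 4*[3*21 - 8*4]
  = (-4)*(92) - (-31)*(19) + 4*(31) = 345
Dz = (-4)*[(-1)*21 - 8*2] - (-3)*[3*21 - 8*4] + (-31)*[3*2 - (-1)*4]
  = (-4)*(-37) - (-3)*(31) + (-31)*(10) = -69
x = Dx/D = 207/69 = 3, y = Dy/D = 345/69 = 5, z = Dz/D = -69/69 = -1
Check eq1: (-4)(3) + (-3)(5) + (4)(-1) = -31 = -31 ✓
Check eq2: (3)(3) + (-1)(5) + (-4)(-1) = 8 = 8 ✓
Check eq3: (4)(3) + (2)(5) + (1)(-1) = 21 = 21 ✓

x = 3, y = 5, z = -1


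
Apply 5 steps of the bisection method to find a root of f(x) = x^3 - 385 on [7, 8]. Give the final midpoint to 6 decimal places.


f(x) = x^3 - 385
f(7) = -42 < 0
f(8) = 127 > 0

Step 1: midpoint = (7.000000 + 8.000000)/2 = 7.500000
  f(7.500000) = 36.875000
  f(mid) > 0, so root is in [7.000000, 7.500000]

Step 2: midpoint = (7.000000 + 7.500000)/2 = 7.250000
  f(7.250000) = -3.921875
  f(mid) < 0, so root is in [7.250000, 7.500000]

Step 3: midpoint = (7.250000 + 7.500000)/2 = 7.375000
  f(7.375000) = 16.130859
  f(mid) > 0, so root is in [7.250000, 7.375000]

Step 4: midpoint = (7.250000 + 7.375000)/2 = 7.312500
  f(7.312500) = 6.018799
  f(mid) > 0, so root is in [7.250000, 7.312500]

Step 5: midpoint = (7.250000 + 7.312500)/2 = 7.281250
  f(7.281250) = 1.027130
  f(mid) > 0, so root is in [7.250000, 7.281250]

midpoint = 7.281250


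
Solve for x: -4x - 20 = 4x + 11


Starting with: -4x - 20 = 4x + 11
Move all x terms to left: (-4 - 4)x = 11 + 20
Simplify: -8x = 31
Divide both sides by -8: x = -31/8

x = -31/8


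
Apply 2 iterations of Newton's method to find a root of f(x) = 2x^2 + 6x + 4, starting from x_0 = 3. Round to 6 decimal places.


Newton's method: x_(n+1) = x_n - f(x_n)/f'(x_n)
f(x) = 2x^2 + 6x + 4
f'(x) = 4x + 6

Iteration 1:
  f(3.000000) = 40.000000
  f'(3.000000) = 18.000000
  x_1 = 3.000000 - (40.000000)/(18.000000) = 0.777778

Iteration 2:
  f(0.777778) = 9.876543
  f'(0.777778) = 9.111111
  x_2 = 0.777778 - (9.876543)/(9.111111) = -0.306233

x_2 = -0.306233


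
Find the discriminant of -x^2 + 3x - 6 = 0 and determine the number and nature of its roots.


For ax^2 + bx + c = 0, discriminant D = b^2 - 4ac
Here a = -1, b = 3, c = -6
D = (3)^2 - 4(-1)(-6) = 9 - 24 = -15

D = -15 < 0
The equation has no real roots (2 complex conjugate roots).

Discriminant = -15, no real roots (2 complex conjugate roots)


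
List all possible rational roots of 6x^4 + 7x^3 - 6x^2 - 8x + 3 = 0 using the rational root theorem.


Rational root theorem: possible roots are ±p/q where:
  p divides the constant term (3): p ∈ {1, 3}
  q divides the leading coefficient (6): q ∈ {1, 2, 3, 6}

All possible rational roots: -3, -3/2, -1, -1/2, -1/3, -1/6, 1/6, 1/3, 1/2, 1, 3/2, 3

-3, -3/2, -1, -1/2, -1/3, -1/6, 1/6, 1/3, 1/2, 1, 3/2, 3


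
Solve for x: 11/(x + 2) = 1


Multiply both sides by (x + 2): 11 = 1(x + 2)
Distribute: 11 = x + 2
x = 11 - 2 = 9
x = 9

x = 9


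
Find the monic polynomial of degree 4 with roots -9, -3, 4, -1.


A monic polynomial with roots -9, -3, 4, -1 is:
p(x) = (x + 9)(x + 3)(x - 4)(x + 1)
After multiplying by (x + 9): x + 9
After multiplying by (x + 3): x^2 + 12x + 27
After multiplying by (x - 4): x^3 + 8x^2 - 21x - 108
After multiplying by (x + 1): x^4 + 9x^3 - 13x^2 - 129x - 108

x^4 + 9x^3 - 13x^2 - 129x - 108


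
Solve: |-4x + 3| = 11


An absolute value equation |expr| = 11 gives two cases:
Case 1: -4x + 3 = 11
  -4x = 8, so x = -2
Case 2: -4x + 3 = -11
  -4x = -14, so x = 7/2

x = -2, x = 7/2


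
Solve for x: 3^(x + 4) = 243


Express both sides with the same base.
243 = 3^5
Since the bases match, equate exponents: x + 4 = 5
So x = 5 - (4) = 1

x = 1


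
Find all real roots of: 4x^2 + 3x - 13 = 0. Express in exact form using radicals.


Using the quadratic formula: x = (-b ± sqrt(b^2 - 4ac)) / (2a)
Here a = 4, b = 3, c = -13
Discriminant = b^2 - 4ac = 3^2 - 4(4)(-13) = 9 + 208 = 217
Since discriminant = 217 > 0, there are two real roots.
x = (-3 ± sqrt(217)) / 8
Numerically: x ≈ 1.4664 or x ≈ -2.2164

x = (-3 + sqrt(217)) / 8 or x = (-3 - sqrt(217)) / 8


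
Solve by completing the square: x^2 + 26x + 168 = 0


Start: x^2 + 26x + 168 = 0
Move constant: x^2 + 26x = -168
Half of 26 is 13, squared is 169
Add 169 to both sides: x^2 + 26x + 169 = 1
(x + 13)^2 = 1
x + 13 = ±1
x = -13 + 1 = -12 or x = -13 - 1 = -14

x = -14, x = -12


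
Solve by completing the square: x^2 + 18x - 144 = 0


Start: x^2 + 18x - 144 = 0
Move constant: x^2 + 18x = 144
Half of 18 is 9, squared is 81
Add 81 to both sides: x^2 + 18x + 81 = 225
(x + 9)^2 = 225
x + 9 = ±15
x = -9 + 15 = 6 or x = -9 - 15 = -24

x = -24, x = 6


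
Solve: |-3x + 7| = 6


An absolute value equation |expr| = 6 gives two cases:
Case 1: -3x + 7 = 6
  -3x = -1, so x = 1/3
Case 2: -3x + 7 = -6
  -3x = -13, so x = 13/3

x = 1/3, x = 13/3


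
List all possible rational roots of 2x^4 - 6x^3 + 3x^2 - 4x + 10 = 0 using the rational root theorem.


Rational root theorem: possible roots are ±p/q where:
  p divides the constant term (10): p ∈ {1, 2, 5, 10}
  q divides the leading coefficient (2): q ∈ {1, 2}

All possible rational roots: -10, -5, -5/2, -2, -1, -1/2, 1/2, 1, 2, 5/2, 5, 10

-10, -5, -5/2, -2, -1, -1/2, 1/2, 1, 2, 5/2, 5, 10


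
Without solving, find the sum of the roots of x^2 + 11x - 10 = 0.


By Vieta's formulas for ax^2 + bx + c = 0:
  Sum of roots = -b/a
  Product of roots = c/a

Here a = 1, b = 11, c = -10
Sum = -(11)/1 = -11
Product = -10/1 = -10

Sum = -11


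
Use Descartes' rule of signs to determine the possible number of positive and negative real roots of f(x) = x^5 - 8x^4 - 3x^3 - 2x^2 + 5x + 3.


Descartes' rule of signs:

For positive roots, count sign changes in f(x) = x^5 - 8x^4 - 3x^3 - 2x^2 + 5x + 3:
Signs of coefficients: +, -, -, -, +, +
Number of sign changes: 2
Possible positive real roots: 2, 0

For negative roots, examine f(-x) = -x^5 - 8x^4 + 3x^3 - 2x^2 - 5x + 3:
Signs of coefficients: -, -, +, -, -, +
Number of sign changes: 3
Possible negative real roots: 3, 1

Positive roots: 2 or 0; Negative roots: 3 or 1


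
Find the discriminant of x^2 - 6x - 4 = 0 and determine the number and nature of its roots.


For ax^2 + bx + c = 0, discriminant D = b^2 - 4ac
Here a = 1, b = -6, c = -4
D = (-6)^2 - 4(1)(-4) = 36 + 16 = 52

D = 52 > 0 but not a perfect square
The equation has 2 distinct real irrational roots.

Discriminant = 52, 2 distinct real irrational roots


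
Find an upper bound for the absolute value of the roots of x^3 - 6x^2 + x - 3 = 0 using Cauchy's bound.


Cauchy's bound: all roots r satisfy |r| <= 1 + max(|a_i/a_n|) for i = 0,...,n-1
where a_n is the leading coefficient.

Coefficients: [1, -6, 1, -3]
Leading coefficient a_n = 1
Ratios |a_i/a_n|: 6, 1, 3
Maximum ratio: 6
Cauchy's bound: |r| <= 1 + 6 = 7

Upper bound = 7


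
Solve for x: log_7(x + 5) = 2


Convert to exponential form: x + 5 = 7^2 = 49
x = 49 - 5 = 44
Check: log_7(44 + 5) = log_7(49) = log_7(49) = 2 ✓

x = 44


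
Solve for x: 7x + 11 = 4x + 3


Starting with: 7x + 11 = 4x + 3
Move all x terms to left: (7 - 4)x = 3 - 11
Simplify: 3x = -8
Divide both sides by 3: x = -8/3

x = -8/3


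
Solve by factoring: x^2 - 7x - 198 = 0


We need two numbers that multiply to -198 and add to -7.
Those numbers are 11 and -18 (since 11 * (-18) = -198 and 11 + (-18) = -7).
So x^2 - 7x - 198 = (x + 11)(x - 18) = 0
Setting each factor to zero: x = -11 or x = 18

x = -11, x = 18


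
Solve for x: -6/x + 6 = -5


Subtract 6 from both sides: -6/x = -11
Multiply both sides by x: -6 = -11 * x
Divide by -11: x = 6/11

x = 6/11


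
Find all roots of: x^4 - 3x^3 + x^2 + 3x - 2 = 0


Let p(x) = x^4 - 3x^3 + x^2 + 3x - 2. By the rational root theorem (leading coefficient 1), any rational root is an integer divisor of 2: try ±1, ±2, ... in turn.
Test x = 1: value = 0 ✓, so (x - 1) is a factor.
Synthetic division by (x - 1): bring down 1; 1(1) - 3 = -2; (-2)(1) + 1 = -1; (-1)(1) + 3 = 2; 2(1) - 2 = 0 → quotient x^3 - 2x^2 - x + 2, remainder 0.
Continue with the quotient x^3 - 2x^2 - x + 2 (candidates must divide 2; re-test x = 1 first in case it repeats).
Test x = 1: value = 0 ✓, so (x - 1) is a factor.
Synthetic division by (x - 1): bring down 1; 1(1) - 2 = -1; (-1)(1) - 1 = -2; (-2)(1) + 2 = 0 → quotient x^2 - x - 2, remainder 0.
Solve the quadratic x^2 - x - 2 = 0: discriminant = (-1)^2 - 4(1)(-2) = 1 + 8 = 9.
sqrt(9) = 3, so x = (1 ± 3)/2: x = 2 or x = -1.
Collecting all roots found:

x = -1, x = 1 (multiplicity 2), x = 2
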